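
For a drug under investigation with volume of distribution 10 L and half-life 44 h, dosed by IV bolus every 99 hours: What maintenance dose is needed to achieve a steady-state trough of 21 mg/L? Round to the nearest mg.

789 mg

τ/t½ = 99/44 ≈ 2.25, so f = (1/2)^(99/44) ≈ 0.210224.
Cmin,ss = (D/Vd)·f/(1−f), so D = Cmin,ss·Vd·(1−f)/f.
D = 21 × 10 × (1−f)/f ≈ 21 × 10 × 3.75683 ≈ 788.93 mg.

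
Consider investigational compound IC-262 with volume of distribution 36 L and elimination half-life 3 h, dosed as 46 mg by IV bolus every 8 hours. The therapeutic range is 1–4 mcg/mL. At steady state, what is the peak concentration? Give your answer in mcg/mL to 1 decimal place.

1.5 mcg/mL

Over one 8-h interval, 8/3 ≈ 2.6667 half-lives elapse, leaving f ≈ 0.1575 of each dose.
At steady state, accumulation factor R = 1/(1 − e^(−kτ)) ≈ 1.1869.
Each bolus raises the concentration by D/Vd = 46/36 ≈ 1.278 mcg/mL.
Steady-state peak Cmax,ss = C₀·R ≈ 1.278 × 1.1869 ≈ 1.517 mcg/mL.
Peak 1.5 mcg/mL vs MTC 4 mcg/mL: below toxic threshold.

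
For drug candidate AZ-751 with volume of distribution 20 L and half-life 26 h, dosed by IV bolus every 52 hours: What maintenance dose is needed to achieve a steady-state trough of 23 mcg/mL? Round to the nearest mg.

1380 mg

τ/t½ = 52/26 ≈ 2, so f = (1/2)^(52/26) ≈ 0.250000.
Cmin,ss = (D/Vd)·f/(1−f), so D = Cmin,ss·Vd·(1−f)/f.
D = 23 × 20 × (1−f)/f ≈ 23 × 20 × 3.00000 ≈ 1380.00 mg.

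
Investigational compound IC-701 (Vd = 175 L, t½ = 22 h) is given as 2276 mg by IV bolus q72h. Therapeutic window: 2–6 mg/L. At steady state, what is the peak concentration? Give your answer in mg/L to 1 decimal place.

14.5 mg/L

k = ln2/t½ = ln2/22 ≈ 0.031507 h⁻¹; fraction remaining f = e^(−kτ) = e^(−0.031507×72) ≈ 0.1035.
Accumulation ratio R = 1/(1 − f) ≈ 1/0.8965 ≈ 1.1154.
Each bolus raises the concentration by D/Vd = 2276/175 ≈ 13.006 mg/L.
Cmax,ss = C₀/(1 − f) ≈ 13.006/0.8965 ≈ 14.508 mg/L.
Peak 14.5 mg/L vs MTC 6 mg/L: exceeds toxic threshold.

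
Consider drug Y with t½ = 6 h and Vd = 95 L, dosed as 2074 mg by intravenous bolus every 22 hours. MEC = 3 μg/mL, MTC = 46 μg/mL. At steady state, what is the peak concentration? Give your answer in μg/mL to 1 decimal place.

23.7 μg/mL

k = ln2/t½ = ln2/6 ≈ 0.115525 h⁻¹; fraction remaining f = e^(−kτ) = e^(−0.115525×22) ≈ 0.0787.
Accumulation ratio R = 1/(1 − f) ≈ 1/0.9213 ≈ 1.0854.
Single-dose peak C₀ = D/Vd = 2074/95 ≈ 21.832 μg/mL.
Steady-state peak Cmax,ss = C₀·R ≈ 21.832 × 1.0854 ≈ 23.696 μg/mL.
Peak 23.7 μg/mL vs MTC 46 μg/mL: below toxic threshold.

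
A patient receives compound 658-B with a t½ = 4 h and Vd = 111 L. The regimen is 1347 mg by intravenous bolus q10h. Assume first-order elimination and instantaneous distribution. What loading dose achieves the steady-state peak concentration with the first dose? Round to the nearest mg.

f = (1/2)^(10/4) ≈ 0.176777; accumulation ratio R = 1/(1−f) ≈ 1.21474.
Loading dose to hit Cmax,ss on first dose: D_load = D_maint·R ≈ 1347 × 1.21474 ≈ 1636.25 mg.

1636 mg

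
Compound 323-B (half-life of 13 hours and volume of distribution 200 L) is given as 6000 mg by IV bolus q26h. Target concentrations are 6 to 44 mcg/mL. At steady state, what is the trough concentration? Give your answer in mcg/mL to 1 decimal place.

10.0 mcg/mL

The dosing interval is 2 half-lives, so f = 2^(−2) = 0.25.
At steady state, R = 1/(1 − 0.25) = 4/3.
Single-dose peak C₀ = D/Vd = 6000/200 = 30 mcg/mL.
Steady-state peak Cmax,ss = C₀·R = 30 × 4/3 ≈ 40.000 mcg/mL.
Steady-state trough Cmin,ss = Cmax,ss·f ≈ 40.000 × 0.25 ≈ 10.000 mcg/mL.
Trough 10.0 mcg/mL vs MEC 6 mcg/mL: adequate.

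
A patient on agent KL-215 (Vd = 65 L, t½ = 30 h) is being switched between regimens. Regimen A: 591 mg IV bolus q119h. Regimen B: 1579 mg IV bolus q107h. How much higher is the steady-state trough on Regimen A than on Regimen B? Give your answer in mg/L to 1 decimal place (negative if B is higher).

-1.6 mg/L

Regimen A: f = (1/2)^(119/30) ≈ 0.0640; Cmin,ss = (591/65)·f/(1−f) ≈ 0.622 mg/L.
Regimen B: f = (1/2)^(107/30) ≈ 0.0844; Cmin,ss = (1579/65)·f/(1−f) ≈ 2.239 mg/L.
Difference ≈ 0.622 − 2.239 ≈ -1.617 mg/L.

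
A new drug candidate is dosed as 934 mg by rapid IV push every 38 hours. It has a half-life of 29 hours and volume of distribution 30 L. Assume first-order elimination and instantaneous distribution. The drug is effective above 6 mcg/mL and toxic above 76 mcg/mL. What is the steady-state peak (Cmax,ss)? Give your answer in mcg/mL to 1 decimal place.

52.2 mcg/mL

Over one 38-h interval, 38/29 ≈ 1.3103 half-lives elapse, leaving f ≈ 0.4032 of each dose.
At steady state, accumulation factor R = 1/(1 − e^(−kτ)) ≈ 1.6756.
Each bolus raises the concentration by D/Vd = 934/30 ≈ 31.133 mcg/mL.
Cmax,ss = C₀/(1 − f) ≈ 31.133/0.5968 ≈ 52.167 mcg/mL.
Peak 52.2 mcg/mL vs MTC 76 mcg/mL: below toxic threshold.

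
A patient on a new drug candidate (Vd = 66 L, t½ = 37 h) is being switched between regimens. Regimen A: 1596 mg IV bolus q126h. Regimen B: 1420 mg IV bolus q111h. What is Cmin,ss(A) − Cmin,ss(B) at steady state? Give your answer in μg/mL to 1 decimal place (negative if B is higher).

-0.6 μg/mL

Regimen A: f = (1/2)^(126/37) ≈ 0.0944; Cmin,ss = (1596/66)·f/(1−f) ≈ 2.521 μg/mL.
Regimen B: f = (1/2)^(111/37) ≈ 0.1250; Cmin,ss = (1420/66)·f/(1−f) ≈ 3.074 μg/mL.
Difference ≈ 2.521 − 3.074 ≈ -0.553 μg/mL.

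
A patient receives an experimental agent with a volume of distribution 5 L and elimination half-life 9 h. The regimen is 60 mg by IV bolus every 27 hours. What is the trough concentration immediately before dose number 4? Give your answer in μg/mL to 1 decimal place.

f = (1/2)^(τ/t½) = (1/2)^(27/9) ≈ 0.1250.
C₀ = D/Vd = 60/5 ≈ 12.000 μg/mL.
Before the 4th dose, 3 doses have been given. Superposition: Cmin = C₀·(f + f² + … + f^3).
≈ 12.000 × (0.1250 + 0.0156 + 0.0020) ≈ 12.000 × 0.1426 ≈ 1.711 μg/mL.

1.7 μg/mL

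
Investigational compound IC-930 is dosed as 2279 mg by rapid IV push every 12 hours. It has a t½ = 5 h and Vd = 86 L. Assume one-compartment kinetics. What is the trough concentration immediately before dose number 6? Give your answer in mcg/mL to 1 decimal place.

f = (1/2)^(τ/t½) = (1/2)^(12/5) ≈ 0.1895.
C₀ = D/Vd = 2279/86 ≈ 26.500 mcg/mL.
Before the 6th dose, 5 doses have been given. Superposition: Cmin = C₀·(f + f² + … + f^5).
≈ 26.500 × (0.1895 + 0.0359 + 0.0068 + 0.0013 + 0.0002) ≈ 26.500 × 0.2337 ≈ 6.193 mcg/mL.

6.2 mcg/mL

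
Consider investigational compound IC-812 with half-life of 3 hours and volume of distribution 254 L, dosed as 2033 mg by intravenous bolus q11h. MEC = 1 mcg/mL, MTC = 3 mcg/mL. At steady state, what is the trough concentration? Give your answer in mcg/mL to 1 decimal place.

0.7 mcg/mL

k = ln2/t½ = ln2/3 ≈ 0.231049 h⁻¹; fraction remaining f = e^(−kτ) = e^(−0.231049×11) ≈ 0.0787.
Accumulation ratio R = 1/(1 − f) ≈ 1/0.9213 ≈ 1.0854.
Single-dose peak C₀ = D/Vd = 2033/254 ≈ 8.004 mcg/mL.
Steady-state peak Cmax,ss = C₀·R ≈ 8.004 × 1.0854 ≈ 8.688 mcg/mL.
Steady-state trough Cmin,ss = Cmax,ss·f ≈ 8.688 × 0.0787 ≈ 0.684 mcg/mL.
Trough 0.7 mcg/mL vs MEC 1 mcg/mL: subtherapeutic.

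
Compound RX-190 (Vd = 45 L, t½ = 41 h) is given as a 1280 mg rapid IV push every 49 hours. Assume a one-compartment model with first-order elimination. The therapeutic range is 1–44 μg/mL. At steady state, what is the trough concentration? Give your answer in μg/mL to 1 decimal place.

22.1 μg/mL

Over one 49-h interval, 49/41 ≈ 1.1951 half-lives elapse, leaving f ≈ 0.4367 of each dose.
At steady state, accumulation factor R = 1/(1 − e^(−kτ)) ≈ 1.7753.
Each bolus raises the concentration by D/Vd = 1280/45 ≈ 28.444 μg/mL.
Steady-state peak Cmax,ss = C₀·R ≈ 28.444 × 1.7753 ≈ 50.497 μg/mL.
One interval later, Cmin,ss = Cmax,ss·e^(−kτ) ≈ 50.497 × 0.4367 ≈ 22.052 μg/mL.
Trough 22.1 μg/mL vs MEC 1 μg/mL: adequate.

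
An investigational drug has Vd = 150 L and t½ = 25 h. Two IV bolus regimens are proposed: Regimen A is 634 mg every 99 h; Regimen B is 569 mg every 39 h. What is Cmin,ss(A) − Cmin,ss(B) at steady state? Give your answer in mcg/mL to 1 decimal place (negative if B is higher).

Regimen A: f = (1/2)^(99/25) ≈ 0.0643; Cmin,ss = (634/150)·f/(1−f) ≈ 0.290 mcg/mL.
Regimen B: f = (1/2)^(39/25) ≈ 0.3392; Cmin,ss = (569/150)·f/(1−f) ≈ 1.947 mcg/mL.
Difference ≈ 0.290 − 1.947 ≈ -1.657 mcg/mL.

-1.7 mcg/mL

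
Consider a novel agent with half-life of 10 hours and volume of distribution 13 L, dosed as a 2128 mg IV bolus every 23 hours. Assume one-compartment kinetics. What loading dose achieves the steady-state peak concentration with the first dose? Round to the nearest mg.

2670 mg

f = (1/2)^(23/10) ≈ 0.203063; accumulation ratio R = 1/(1−f) ≈ 1.25480.
Loading dose to hit Cmax,ss on first dose: D_load = D_maint·R ≈ 2128 × 1.25480 ≈ 2670.21 mg.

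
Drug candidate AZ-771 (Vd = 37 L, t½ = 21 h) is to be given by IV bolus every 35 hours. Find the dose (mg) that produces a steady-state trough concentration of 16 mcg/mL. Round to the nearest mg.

1287 mg

τ/t½ = 35/21 ≈ 1.6667, so f = (1/2)^(35/21) ≈ 0.314980.
Cmin,ss = (D/Vd)·f/(1−f), so D = Cmin,ss·Vd·(1−f)/f.
D = 16 × 37 × (1−f)/f ≈ 16 × 37 × 2.17480 ≈ 1287.48 mg.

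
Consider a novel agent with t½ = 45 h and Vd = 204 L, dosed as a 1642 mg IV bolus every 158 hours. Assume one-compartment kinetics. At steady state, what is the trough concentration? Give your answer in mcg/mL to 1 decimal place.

Over one 158-h interval, 158/45 ≈ 3.5111 half-lives elapse, leaving f ≈ 0.0877 of each dose.
Each bolus raises the concentration by D/Vd = 1642/204 ≈ 8.049 mcg/mL.
Steady-state trough Cmin,ss = C₀·f/(1−f) ≈ 8.049 × 0.0877/0.9123 ≈ 0.774 mcg/mL.

0.8 mcg/mL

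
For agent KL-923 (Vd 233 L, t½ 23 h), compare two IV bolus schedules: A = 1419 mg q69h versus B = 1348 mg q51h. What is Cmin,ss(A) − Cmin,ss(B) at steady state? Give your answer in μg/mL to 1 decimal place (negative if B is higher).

Regimen A: f = (1/2)^(69/23) ≈ 0.1250; Cmin,ss = (1419/233)·f/(1−f) ≈ 0.870 μg/mL.
Regimen B: f = (1/2)^(51/23) ≈ 0.2150; Cmin,ss = (1348/233)·f/(1−f) ≈ 1.585 μg/mL.
Difference ≈ 0.870 − 1.585 ≈ -0.715 μg/mL.

-0.7 μg/mL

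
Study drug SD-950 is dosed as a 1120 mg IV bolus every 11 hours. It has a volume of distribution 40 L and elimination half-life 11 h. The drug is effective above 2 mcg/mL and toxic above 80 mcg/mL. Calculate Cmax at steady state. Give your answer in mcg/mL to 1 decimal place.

The dosing interval is 1 half-life, so f = 2^(−1) = 0.5.
Accumulation ratio R = 1/(1 − f) = 1/0.5 = 2/1.
Single-dose peak C₀ = D/Vd = 1120/40 = 28 mcg/mL.
Steady-state peak Cmax,ss = C₀·R = 28 × 2/1 ≈ 56.000 mcg/mL.
Peak 56.0 mcg/mL vs MTC 80 mcg/mL: below toxic threshold.

56.0 mcg/mL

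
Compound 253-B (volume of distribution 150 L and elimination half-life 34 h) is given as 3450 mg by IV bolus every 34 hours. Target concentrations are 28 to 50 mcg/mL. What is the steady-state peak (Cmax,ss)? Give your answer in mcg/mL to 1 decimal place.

The dosing interval is 1 half-life, so f = 2^(−1) = 0.5.
Accumulation ratio R = 1/(1 − f) = 1/0.5 = 2/1.
Single-dose peak C₀ = D/Vd = 3450/150 = 23 mcg/mL.
Steady-state peak Cmax,ss = C₀·R = 23 × 2/1 ≈ 46.000 mcg/mL.
Peak 46.0 mcg/mL vs MTC 50 mcg/mL: below toxic threshold.

46.0 mcg/mL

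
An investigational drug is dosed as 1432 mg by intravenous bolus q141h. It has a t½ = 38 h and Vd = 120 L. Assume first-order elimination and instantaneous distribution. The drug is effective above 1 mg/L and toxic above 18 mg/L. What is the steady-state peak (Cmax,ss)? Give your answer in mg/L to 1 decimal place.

12.9 mg/L

τ/t½ = 141/38 ≈ 3.7105, so fraction remaining f = (1/2)^(141/38) ≈ 0.0764.
At steady state, accumulation factor R = 1/(1 − e^(−kτ)) ≈ 1.0827.
Single-dose peak C₀ = D/Vd = 1432/120 ≈ 11.933 mg/L.
Steady-state peak Cmax,ss = C₀·R ≈ 11.933 × 1.0827 ≈ 12.920 mg/L.
Peak 12.9 mg/L vs MTC 18 mg/L: below toxic threshold.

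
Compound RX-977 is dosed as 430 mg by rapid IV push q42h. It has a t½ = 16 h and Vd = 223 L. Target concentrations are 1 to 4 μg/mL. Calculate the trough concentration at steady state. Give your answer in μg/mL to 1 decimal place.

0.4 μg/mL

k = ln2/t½ = ln2/16 ≈ 0.043322 h⁻¹; fraction remaining f = e^(−kτ) = e^(−0.043322×42) ≈ 0.1621.
At steady state, accumulation factor R = 1/(1 − e^(−kτ)) ≈ 1.1935.
Each bolus raises the concentration by D/Vd = 430/223 ≈ 1.928 μg/mL.
Steady-state peak Cmax,ss = C₀·R ≈ 1.928 × 1.1935 ≈ 2.301 μg/mL.
One interval later, Cmin,ss = Cmax,ss·e^(−kτ) ≈ 2.301 × 0.1621 ≈ 0.373 μg/mL.
Trough 0.4 μg/mL vs MEC 1 μg/mL: subtherapeutic.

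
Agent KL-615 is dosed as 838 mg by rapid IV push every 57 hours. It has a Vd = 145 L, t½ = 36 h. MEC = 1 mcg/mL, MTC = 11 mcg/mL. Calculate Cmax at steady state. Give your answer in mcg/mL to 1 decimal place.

8.7 mcg/mL

k = ln2/t½ = ln2/36 ≈ 0.019254 h⁻¹; fraction remaining f = e^(−kτ) = e^(−0.019254×57) ≈ 0.3337.
Accumulation ratio R = 1/(1 − f) ≈ 1/0.6663 ≈ 1.5008.
Single-dose peak C₀ = D/Vd = 838/145 ≈ 5.779 mcg/mL.
Cmax,ss = C₀/(1 − f) ≈ 5.779/0.6663 ≈ 8.673 mcg/mL.
Peak 8.7 mcg/mL vs MTC 11 mcg/mL: below toxic threshold.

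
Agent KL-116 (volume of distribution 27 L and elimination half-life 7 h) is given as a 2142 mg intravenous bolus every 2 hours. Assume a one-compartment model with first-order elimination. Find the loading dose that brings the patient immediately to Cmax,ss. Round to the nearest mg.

11922 mg

f = (1/2)^(2/7) ≈ 0.820335; accumulation ratio R = 1/(1−f) ≈ 5.56591.
Loading dose to hit Cmax,ss on first dose: D_load = D_maint·R ≈ 2142 × 5.56591 ≈ 11922.18 mg.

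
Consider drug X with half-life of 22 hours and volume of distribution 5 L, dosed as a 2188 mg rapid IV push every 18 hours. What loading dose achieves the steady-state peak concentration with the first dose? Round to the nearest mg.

5055 mg

f = (1/2)^(18/22) ≈ 0.567156; accumulation ratio R = 1/(1−f) ≈ 2.31030.
Loading dose to hit Cmax,ss on first dose: D_load = D_maint·R ≈ 2188 × 2.31030 ≈ 5054.94 mg.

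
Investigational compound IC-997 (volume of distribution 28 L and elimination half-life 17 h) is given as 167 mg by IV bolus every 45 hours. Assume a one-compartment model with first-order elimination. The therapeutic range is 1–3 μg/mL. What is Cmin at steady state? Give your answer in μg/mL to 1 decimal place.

τ/t½ = 45/17 ≈ 2.6471, so fraction remaining f = (1/2)^(45/17) ≈ 0.1596.
Accumulation ratio R = 1/(1 − f) ≈ 1/0.8404 ≈ 1.1899.
Single-dose peak C₀ = D/Vd = 167/28 ≈ 5.964 μg/mL.
Cmax,ss = C₀/(1 − f) ≈ 5.964/0.8404 ≈ 7.097 μg/mL.
One interval later, Cmin,ss = Cmax,ss·e^(−kτ) ≈ 7.097 × 0.1596 ≈ 1.133 μg/mL.
Trough 1.1 μg/mL vs MEC 1 μg/mL: adequate.

1.1 μg/mL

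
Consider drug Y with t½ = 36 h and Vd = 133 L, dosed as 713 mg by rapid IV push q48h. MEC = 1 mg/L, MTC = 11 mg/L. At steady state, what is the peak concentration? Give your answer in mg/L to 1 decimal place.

τ/t½ = 48/36 ≈ 1.3333, so fraction remaining f = (1/2)^(48/36) ≈ 0.3969.
Accumulation ratio R = 1/(1 − f) ≈ 1/0.6031 ≈ 1.6581.
Single-dose peak C₀ = D/Vd = 713/133 ≈ 5.361 mg/L.
Steady-state peak Cmax,ss = C₀·R ≈ 5.361 × 1.6581 ≈ 8.889 mg/L.
Peak 8.9 mg/L vs MTC 11 mg/L: below toxic threshold.

8.9 mg/L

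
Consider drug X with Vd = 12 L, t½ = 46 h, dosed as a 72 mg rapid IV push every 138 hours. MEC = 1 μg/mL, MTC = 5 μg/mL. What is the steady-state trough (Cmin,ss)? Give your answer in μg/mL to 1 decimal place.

The dosing interval is 3 half-lives, so f = 2^(−3) = 0.125.
At steady state, R = 1/(1 − 0.125) = 8/7.
Single-dose peak C₀ = D/Vd = 72/12 = 6 μg/mL.
Steady-state peak Cmax,ss = C₀·R = 6 × 8/7 ≈ 6.857 μg/mL.
Steady-state trough Cmin,ss = Cmax,ss·f ≈ 6.857 × 0.125 ≈ 0.857 μg/mL.
Trough 0.9 μg/mL vs MEC 1 μg/mL: subtherapeutic.

0.9 μg/mL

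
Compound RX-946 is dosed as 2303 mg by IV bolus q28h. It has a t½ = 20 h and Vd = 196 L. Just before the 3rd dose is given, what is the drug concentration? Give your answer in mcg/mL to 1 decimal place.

6.1 mcg/mL

f = (1/2)^(τ/t½) = (1/2)^(28/20) ≈ 0.3789.
C₀ = D/Vd = 2303/196 ≈ 11.750 mcg/mL.
Before the 3rd dose, 2 doses have been given. Superposition: Cmin = C₀·(f + f²).
≈ 11.750 × (0.3789 + 0.1436) ≈ 11.750 × 0.5225 ≈ 6.139 mcg/mL.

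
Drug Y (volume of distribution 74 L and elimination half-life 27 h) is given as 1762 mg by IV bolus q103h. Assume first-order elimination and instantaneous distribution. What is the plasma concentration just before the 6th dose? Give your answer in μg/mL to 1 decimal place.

1.8 μg/mL

f = (1/2)^(τ/t½) = (1/2)^(103/27) ≈ 0.0711.
C₀ = D/Vd = 1762/74 ≈ 23.811 μg/mL.
Before the 6th dose, 5 doses have been given. Superposition: Cmin = C₀·(f + f² + … + f^5).
≈ 23.811 × (0.0711 + 0.0051 + 0.0004 + 0.0000 + 0.0000) ≈ 23.811 × 0.0766 ≈ 1.824 μg/mL.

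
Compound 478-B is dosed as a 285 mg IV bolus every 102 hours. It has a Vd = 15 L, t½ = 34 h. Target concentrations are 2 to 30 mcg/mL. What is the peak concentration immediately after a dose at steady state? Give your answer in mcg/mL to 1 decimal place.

21.7 mcg/mL

τ = 102 h = 3 half-lives, so f = (1/2)^3 = 0.125.
Accumulation ratio R = 1/(1 − f) = 1/0.875 = 8/7.
Single-dose peak C₀ = D/Vd = 285/15 = 19 mcg/mL.
Steady-state peak Cmax,ss = C₀·R = 19 × 8/7 ≈ 21.714 mcg/mL.
Peak 21.7 mcg/mL vs MTC 30 mcg/mL: below toxic threshold.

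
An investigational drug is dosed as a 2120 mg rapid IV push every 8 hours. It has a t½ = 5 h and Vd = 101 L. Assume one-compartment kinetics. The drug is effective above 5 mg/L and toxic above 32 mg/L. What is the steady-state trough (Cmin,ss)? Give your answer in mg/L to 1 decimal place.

k = ln2/t½ = ln2/5 ≈ 0.138629 h⁻¹; fraction remaining f = e^(−kτ) = e^(−0.138629×8) ≈ 0.3299.
At steady state, accumulation factor R = 1/(1 − e^(−kτ)) ≈ 1.4923.
Single-dose peak C₀ = D/Vd = 2120/101 ≈ 20.990 mg/L.
Cmax,ss = C₀/(1 − f) ≈ 20.990/0.6701 ≈ 31.324 mg/L.
Steady-state trough Cmin,ss = Cmax,ss·f ≈ 31.324 × 0.3299 ≈ 10.334 mg/L.
Trough 10.3 mg/L vs MEC 5 mg/L: adequate.

10.3 mg/L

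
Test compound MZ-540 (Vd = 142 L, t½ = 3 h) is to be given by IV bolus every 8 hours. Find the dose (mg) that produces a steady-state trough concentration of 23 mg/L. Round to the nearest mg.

17472 mg

τ/t½ = 8/3 ≈ 2.6667, so f = (1/2)^(8/3) ≈ 0.157490.
Cmin,ss = (D/Vd)·f/(1−f), so D = Cmin,ss·Vd·(1−f)/f.
D = 23 × 142 × (1−f)/f ≈ 23 × 142 × 5.34961 ≈ 17471.83 mg.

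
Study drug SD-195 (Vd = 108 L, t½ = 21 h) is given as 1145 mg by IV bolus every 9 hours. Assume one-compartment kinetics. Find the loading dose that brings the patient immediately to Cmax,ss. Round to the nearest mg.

4455 mg

f = (1/2)^(9/21) ≈ 0.742997; accumulation ratio R = 1/(1−f) ≈ 3.89101.
Loading dose to hit Cmax,ss on first dose: D_load = D_maint·R ≈ 1145 × 3.89101 ≈ 4455.21 mg.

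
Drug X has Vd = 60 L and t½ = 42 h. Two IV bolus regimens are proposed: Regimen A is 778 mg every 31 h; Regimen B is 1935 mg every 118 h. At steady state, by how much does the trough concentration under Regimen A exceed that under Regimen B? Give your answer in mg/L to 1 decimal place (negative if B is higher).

14.0 mg/L

Regimen A: f = (1/2)^(31/42) ≈ 0.5995; Cmin,ss = (778/60)·f/(1−f) ≈ 19.410 mg/L.
Regimen B: f = (1/2)^(118/42) ≈ 0.1426; Cmin,ss = (1935/60)·f/(1−f) ≈ 5.364 mg/L.
Difference ≈ 19.410 − 5.364 ≈ 14.046 mg/L.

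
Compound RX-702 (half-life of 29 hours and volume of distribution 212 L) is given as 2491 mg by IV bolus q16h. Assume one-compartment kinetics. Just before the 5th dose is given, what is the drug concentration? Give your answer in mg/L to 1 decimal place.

19.8 mg/L

f = (1/2)^(τ/t½) = (1/2)^(16/29) ≈ 0.6822.
C₀ = D/Vd = 2491/212 ≈ 11.750 mg/L.
Before the 5th dose, 4 doses have been given. Superposition: Cmin = C₀·(f + f² + … + f^4).
≈ 11.750 × (0.6822 + 0.4654 + 0.3175 + 0.2166) ≈ 11.750 × 1.6817 ≈ 19.760 mg/L.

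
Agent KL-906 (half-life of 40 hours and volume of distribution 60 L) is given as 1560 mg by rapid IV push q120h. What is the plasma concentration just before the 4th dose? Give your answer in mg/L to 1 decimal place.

3.7 mg/L

f = (1/2)^(τ/t½) = (1/2)^(120/40) ≈ 0.1250.
C₀ = D/Vd = 1560/60 ≈ 26.000 mg/L.
Before the 4th dose, 3 doses have been given. Superposition: Cmin = C₀·(f + f² + … + f^3).
≈ 26.000 × (0.1250 + 0.0156 + 0.0020) ≈ 26.000 × 0.1426 ≈ 3.708 mg/L.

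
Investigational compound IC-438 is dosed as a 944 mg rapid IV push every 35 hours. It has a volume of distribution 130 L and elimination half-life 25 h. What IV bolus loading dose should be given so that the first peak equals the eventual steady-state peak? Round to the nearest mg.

f = (1/2)^(35/25) ≈ 0.378929; accumulation ratio R = 1/(1−f) ≈ 1.61012.
Loading dose to hit Cmax,ss on first dose: D_load = D_maint·R ≈ 944 × 1.61012 ≈ 1519.95 mg.

1520 mg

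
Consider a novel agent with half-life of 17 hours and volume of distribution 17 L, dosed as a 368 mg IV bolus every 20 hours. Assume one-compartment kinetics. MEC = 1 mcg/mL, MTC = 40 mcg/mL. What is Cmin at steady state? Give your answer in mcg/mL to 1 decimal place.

17.2 mcg/mL

τ/t½ = 20/17 ≈ 1.1765, so fraction remaining f = (1/2)^(20/17) ≈ 0.4424.
Single-dose peak C₀ = D/Vd = 368/17 ≈ 21.647 mcg/mL.
Steady-state trough Cmin,ss = C₀·f/(1−f) ≈ 21.647 × 0.4424/0.5576 ≈ 17.175 mcg/mL.
Trough 17.2 mcg/mL vs MEC 1 mcg/mL: adequate.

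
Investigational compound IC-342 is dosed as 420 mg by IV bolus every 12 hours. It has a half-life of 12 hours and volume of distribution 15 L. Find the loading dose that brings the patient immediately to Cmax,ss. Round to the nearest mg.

840 mg

f = (1/2)^(12/12) ≈ 0.500000; accumulation ratio R = 1/(1−f) ≈ 2.00000.
Loading dose to hit Cmax,ss on first dose: D_load = D_maint·R ≈ 420 × 2.00000 ≈ 840.00 mg.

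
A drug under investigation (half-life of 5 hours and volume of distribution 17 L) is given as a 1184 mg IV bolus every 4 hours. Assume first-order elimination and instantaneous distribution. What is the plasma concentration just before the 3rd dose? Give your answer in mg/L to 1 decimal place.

63.0 mg/L

f = (1/2)^(τ/t½) = (1/2)^(4/5) ≈ 0.5743.
C₀ = D/Vd = 1184/17 ≈ 69.647 mg/L.
Before the 3rd dose, 2 doses have been given. Superposition: Cmin = C₀·(f + f²).
≈ 69.647 × (0.5743 + 0.3298) ≈ 69.647 × 0.9041 ≈ 62.968 mg/L.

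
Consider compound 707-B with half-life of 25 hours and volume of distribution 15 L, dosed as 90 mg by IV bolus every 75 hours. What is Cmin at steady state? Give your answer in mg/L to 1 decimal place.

0.9 mg/L

The dosing interval is 3 half-lives, so f = 2^(−3) = 0.125.
Accumulation ratio R = 1/(1 − f) = 1/0.875 = 8/7.
Single-dose peak C₀ = D/Vd = 90/15 = 6 mg/L.
Steady-state peak Cmax,ss = C₀·R = 6 × 8/7 ≈ 6.857 mg/L.
Steady-state trough Cmin,ss = Cmax,ss·f ≈ 6.857 × 0.125 ≈ 0.857 mg/L.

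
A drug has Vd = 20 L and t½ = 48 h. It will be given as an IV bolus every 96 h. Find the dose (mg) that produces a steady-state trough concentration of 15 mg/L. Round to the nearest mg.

τ/t½ = 96/48 ≈ 2, so f = (1/2)^(96/48) ≈ 0.250000.
Cmin,ss = (D/Vd)·f/(1−f), so D = Cmin,ss·Vd·(1−f)/f.
D = 15 × 20 × (1−f)/f ≈ 15 × 20 × 3.00000 ≈ 900.00 mg.

900 mg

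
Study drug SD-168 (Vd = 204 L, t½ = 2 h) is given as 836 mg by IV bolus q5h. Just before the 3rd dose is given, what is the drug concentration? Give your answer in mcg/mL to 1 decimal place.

0.9 mcg/mL

f = (1/2)^(τ/t½) = (1/2)^(5/2) ≈ 0.1768.
C₀ = D/Vd = 836/204 ≈ 4.098 mcg/mL.
Before the 3rd dose, 2 doses have been given. Superposition: Cmin = C₀·(f + f²).
≈ 4.098 × (0.1768 + 0.0313) ≈ 4.098 × 0.2081 ≈ 0.853 mcg/mL.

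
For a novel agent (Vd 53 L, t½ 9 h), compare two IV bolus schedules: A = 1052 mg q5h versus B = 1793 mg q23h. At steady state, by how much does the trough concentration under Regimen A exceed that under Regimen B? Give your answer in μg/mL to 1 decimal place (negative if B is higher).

Regimen A: f = (1/2)^(5/9) ≈ 0.6804; Cmin,ss = (1052/53)·f/(1−f) ≈ 42.257 μg/mL.
Regimen B: f = (1/2)^(23/9) ≈ 0.1701; Cmin,ss = (1793/53)·f/(1−f) ≈ 6.934 μg/mL.
Difference ≈ 42.257 − 6.934 ≈ 35.323 μg/mL.

35.3 μg/mL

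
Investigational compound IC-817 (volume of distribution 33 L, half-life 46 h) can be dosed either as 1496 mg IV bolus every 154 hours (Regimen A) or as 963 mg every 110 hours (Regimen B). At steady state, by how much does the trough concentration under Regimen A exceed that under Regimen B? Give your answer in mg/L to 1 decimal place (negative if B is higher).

Regimen A: f = (1/2)^(154/46) ≈ 0.0982; Cmin,ss = (1496/33)·f/(1−f) ≈ 4.936 mg/L.
Regimen B: f = (1/2)^(110/46) ≈ 0.1906; Cmin,ss = (963/33)·f/(1−f) ≈ 6.872 mg/L.
Difference ≈ 4.936 − 6.872 ≈ -1.936 mg/L.

-1.9 mg/L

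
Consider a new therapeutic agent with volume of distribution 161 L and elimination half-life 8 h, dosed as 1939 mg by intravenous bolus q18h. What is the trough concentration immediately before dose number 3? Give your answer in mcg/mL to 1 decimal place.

f = (1/2)^(τ/t½) = (1/2)^(18/8) ≈ 0.2102.
C₀ = D/Vd = 1939/161 ≈ 12.043 mcg/mL.
Before the 3rd dose, 2 doses have been given. Superposition: Cmin = C₀·(f + f²).
≈ 12.043 × (0.2102 + 0.0442) ≈ 12.043 × 0.2544 ≈ 3.064 mcg/mL.

3.1 mcg/mL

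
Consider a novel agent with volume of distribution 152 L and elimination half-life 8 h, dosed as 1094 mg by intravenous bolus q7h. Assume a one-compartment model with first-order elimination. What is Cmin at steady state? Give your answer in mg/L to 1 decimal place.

8.6 mg/L

τ/t½ = 7/8 ≈ 0.875, so fraction remaining f = (1/2)^(7/8) ≈ 0.5453.
Single-dose peak C₀ = D/Vd = 1094/152 ≈ 7.197 mg/L.
Steady-state trough Cmin,ss = C₀·f/(1−f) ≈ 7.197 × 0.5453/0.4547 ≈ 8.631 mg/L.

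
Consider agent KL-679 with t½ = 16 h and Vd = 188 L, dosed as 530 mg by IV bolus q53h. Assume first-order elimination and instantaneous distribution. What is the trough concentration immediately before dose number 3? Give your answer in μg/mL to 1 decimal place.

f = (1/2)^(τ/t½) = (1/2)^(53/16) ≈ 0.1007.
C₀ = D/Vd = 530/188 ≈ 2.819 μg/mL.
Before the 3rd dose, 2 doses have been given. Superposition: Cmin = C₀·(f + f²).
≈ 2.819 × (0.1007 + 0.0101) ≈ 2.819 × 0.1108 ≈ 0.312 μg/mL.

0.3 μg/mL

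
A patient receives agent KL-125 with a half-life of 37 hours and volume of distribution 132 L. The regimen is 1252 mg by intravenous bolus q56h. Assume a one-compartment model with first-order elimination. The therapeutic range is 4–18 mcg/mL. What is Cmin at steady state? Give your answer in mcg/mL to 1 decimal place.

Over one 56-h interval, 56/37 ≈ 1.5135 half-lives elapse, leaving f ≈ 0.3503 of each dose.
Accumulation ratio R = 1/(1 − f) ≈ 1/0.6497 ≈ 1.5392.
Single-dose peak C₀ = D/Vd = 1252/132 ≈ 9.485 mcg/mL.
Steady-state peak Cmax,ss = C₀·R ≈ 9.485 × 1.5392 ≈ 14.599 mcg/mL.
One interval later, Cmin,ss = Cmax,ss·e^(−kτ) ≈ 14.599 × 0.3503 ≈ 5.114 mcg/mL.
Trough 5.1 mcg/mL vs MEC 4 mcg/mL: adequate.

5.1 mcg/mL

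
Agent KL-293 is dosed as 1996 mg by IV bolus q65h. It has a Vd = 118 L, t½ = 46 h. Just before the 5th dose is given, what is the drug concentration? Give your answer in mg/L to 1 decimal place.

f = (1/2)^(τ/t½) = (1/2)^(65/46) ≈ 0.3755.
C₀ = D/Vd = 1996/118 ≈ 16.915 mg/L.
Before the 5th dose, 4 doses have been given. Superposition: Cmin = C₀·(f + f² + … + f^4).
≈ 16.915 × (0.3755 + 0.1410 + 0.0529 + 0.0199) ≈ 16.915 × 0.5893 ≈ 9.968 mg/L.

10.0 mg/L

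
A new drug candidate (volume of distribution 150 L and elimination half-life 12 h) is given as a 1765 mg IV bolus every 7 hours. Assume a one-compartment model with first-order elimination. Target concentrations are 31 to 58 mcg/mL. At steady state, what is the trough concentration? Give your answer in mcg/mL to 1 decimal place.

τ/t½ = 7/12 ≈ 0.58333, so fraction remaining f = (1/2)^(7/12) ≈ 0.6674.
At steady state, accumulation factor R = 1/(1 − e^(−kτ)) ≈ 3.0066.
Single-dose peak C₀ = D/Vd = 1765/150 ≈ 11.767 mcg/mL.
Cmax,ss = C₀/(1 − f) ≈ 11.767/0.3326 ≈ 35.379 mcg/mL.
Steady-state trough Cmin,ss = Cmax,ss·f ≈ 35.379 × 0.6674 ≈ 23.612 mcg/mL.
Trough 23.6 mcg/mL vs MEC 31 mcg/mL: subtherapeutic.

23.6 mcg/mL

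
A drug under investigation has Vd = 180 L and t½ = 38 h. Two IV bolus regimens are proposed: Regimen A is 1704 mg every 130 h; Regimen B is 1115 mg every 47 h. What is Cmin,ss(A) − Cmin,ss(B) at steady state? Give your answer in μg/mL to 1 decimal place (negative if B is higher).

-3.6 μg/mL

Regimen A: f = (1/2)^(130/38) ≈ 0.0934; Cmin,ss = (1704/180)·f/(1−f) ≈ 0.975 μg/mL.
Regimen B: f = (1/2)^(47/38) ≈ 0.4243; Cmin,ss = (1115/180)·f/(1−f) ≈ 4.565 μg/mL.
Difference ≈ 0.975 − 4.565 ≈ -3.590 μg/mL.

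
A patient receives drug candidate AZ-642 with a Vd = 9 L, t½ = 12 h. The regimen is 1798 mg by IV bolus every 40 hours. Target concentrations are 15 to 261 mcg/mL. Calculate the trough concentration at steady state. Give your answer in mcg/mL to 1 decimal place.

22.0 mcg/mL

k = ln2/t½ = ln2/12 ≈ 0.057762 h⁻¹; fraction remaining f = e^(−kτ) = e^(−0.057762×40) ≈ 0.0992.
Accumulation ratio R = 1/(1 − f) ≈ 1/0.9008 ≈ 1.1101.
Each bolus raises the concentration by D/Vd = 1798/9 ≈ 199.778 mcg/mL.
Steady-state peak Cmax,ss = C₀·R ≈ 199.778 × 1.1101 ≈ 221.774 mcg/mL.
Steady-state trough Cmin,ss = Cmax,ss·f ≈ 221.774 × 0.0992 ≈ 22.000 mcg/mL.
Trough 22.0 mcg/mL vs MEC 15 mcg/mL: adequate.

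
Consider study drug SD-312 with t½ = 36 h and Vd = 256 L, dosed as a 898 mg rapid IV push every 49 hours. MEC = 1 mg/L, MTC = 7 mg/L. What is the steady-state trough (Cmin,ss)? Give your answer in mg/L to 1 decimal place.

k = ln2/t½ = ln2/36 ≈ 0.019254 h⁻¹; fraction remaining f = e^(−kτ) = e^(−0.019254×49) ≈ 0.3893.
Accumulation ratio R = 1/(1 − f) ≈ 1/0.6107 ≈ 1.6375.
Single-dose peak C₀ = D/Vd = 898/256 ≈ 3.508 mg/L.
Steady-state peak Cmax,ss = C₀·R ≈ 3.508 × 1.6375 ≈ 5.744 mg/L.
One interval later, Cmin,ss = Cmax,ss·e^(−kτ) ≈ 5.744 × 0.3893 ≈ 2.236 mg/L.
Trough 2.2 mg/L vs MEC 1 mg/L: adequate.

2.2 mg/L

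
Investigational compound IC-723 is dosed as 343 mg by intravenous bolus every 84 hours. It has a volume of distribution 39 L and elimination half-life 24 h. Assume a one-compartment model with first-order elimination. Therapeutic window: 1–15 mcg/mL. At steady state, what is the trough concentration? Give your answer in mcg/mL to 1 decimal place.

τ/t½ = 84/24 ≈ 3.5, so fraction remaining f = (1/2)^(84/24) ≈ 0.0884.
Accumulation ratio R = 1/(1 − f) ≈ 1/0.9116 ≈ 1.0970.
Single-dose peak C₀ = D/Vd = 343/39 ≈ 8.795 mcg/mL.
Steady-state peak Cmax,ss = C₀·R ≈ 8.795 × 1.0970 ≈ 9.648 mcg/mL.
Steady-state trough Cmin,ss = Cmax,ss·f ≈ 9.648 × 0.0884 ≈ 0.853 mcg/mL.
Trough 0.9 mcg/mL vs MEC 1 mcg/mL: subtherapeutic.

0.9 mcg/mL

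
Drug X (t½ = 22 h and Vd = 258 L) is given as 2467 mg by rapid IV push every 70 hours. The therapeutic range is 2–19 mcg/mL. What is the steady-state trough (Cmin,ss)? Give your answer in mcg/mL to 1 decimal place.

Over one 70-h interval, 70/22 ≈ 3.1818 half-lives elapse, leaving f ≈ 0.1102 of each dose.
Each bolus raises the concentration by D/Vd = 2467/258 ≈ 9.562 mcg/mL.
Steady-state trough Cmin,ss = C₀·f/(1−f) ≈ 9.562 × 0.1102/0.8898 ≈ 1.184 mcg/mL.
Trough 1.2 mcg/mL vs MEC 2 mcg/mL: subtherapeutic.

1.2 mcg/mL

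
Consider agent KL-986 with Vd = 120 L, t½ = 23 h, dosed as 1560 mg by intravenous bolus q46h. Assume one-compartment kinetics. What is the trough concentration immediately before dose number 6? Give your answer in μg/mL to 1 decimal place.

4.3 μg/mL

f = (1/2)^(τ/t½) = (1/2)^(46/23) ≈ 0.2500.
C₀ = D/Vd = 1560/120 ≈ 13.000 μg/mL.
Before the 6th dose, 5 doses have been given. Superposition: Cmin = C₀·(f + f² + … + f^5).
≈ 13.000 × (0.2500 + 0.0625 + 0.0156 + 0.0039 + 0.0010) ≈ 13.000 × 0.3330 ≈ 4.329 μg/mL.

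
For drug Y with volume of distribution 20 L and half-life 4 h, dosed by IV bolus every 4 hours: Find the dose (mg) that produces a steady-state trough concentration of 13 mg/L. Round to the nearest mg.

260 mg

τ/t½ = 4/4 ≈ 1, so f = (1/2)^(4/4) ≈ 0.500000.
Cmin,ss = (D/Vd)·f/(1−f), so D = Cmin,ss·Vd·(1−f)/f.
D = 13 × 20 × (1−f)/f ≈ 13 × 20 × 1.00000 ≈ 260.00 mg.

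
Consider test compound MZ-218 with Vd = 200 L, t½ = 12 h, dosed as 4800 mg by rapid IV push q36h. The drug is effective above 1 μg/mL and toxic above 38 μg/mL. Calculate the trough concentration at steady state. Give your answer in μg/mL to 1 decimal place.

The dosing interval is 3 half-lives, so f = 2^(−3) = 0.125.
At steady state, R = 1/(1 − 0.125) = 8/7.
Single-dose peak C₀ = D/Vd = 4800/200 = 24 μg/mL.
Steady-state peak Cmax,ss = C₀·R = 24 × 8/7 ≈ 27.429 μg/mL.
Steady-state trough Cmin,ss = Cmax,ss·f ≈ 27.429 × 0.125 ≈ 3.429 μg/mL.
Trough 3.4 μg/mL vs MEC 1 μg/mL: adequate.

3.4 μg/mL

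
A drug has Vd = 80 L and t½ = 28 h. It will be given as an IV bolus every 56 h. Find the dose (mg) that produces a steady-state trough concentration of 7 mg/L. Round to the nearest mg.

1680 mg

τ/t½ = 56/28 ≈ 2, so f = (1/2)^(56/28) ≈ 0.250000.
Cmin,ss = (D/Vd)·f/(1−f), so D = Cmin,ss·Vd·(1−f)/f.
D = 7 × 80 × (1−f)/f ≈ 7 × 80 × 3.00000 ≈ 1680.00 mg.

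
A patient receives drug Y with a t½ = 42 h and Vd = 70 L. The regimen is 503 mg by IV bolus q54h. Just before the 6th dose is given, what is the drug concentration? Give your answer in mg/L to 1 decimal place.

f = (1/2)^(τ/t½) = (1/2)^(54/42) ≈ 0.4102.
C₀ = D/Vd = 503/70 ≈ 7.186 mg/L.
Before the 6th dose, 5 doses have been given. Superposition: Cmin = C₀·(f + f² + … + f^5).
≈ 7.186 × (0.4102 + 0.1683 + 0.0690 + 0.0283 + 0.0116) ≈ 7.186 × 0.6874 ≈ 4.940 mg/L.

4.9 mg/L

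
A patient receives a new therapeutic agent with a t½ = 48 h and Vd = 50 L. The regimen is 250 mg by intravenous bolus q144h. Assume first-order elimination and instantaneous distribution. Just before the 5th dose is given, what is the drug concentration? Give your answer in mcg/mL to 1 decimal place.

0.7 mcg/mL

f = (1/2)^(τ/t½) = (1/2)^(144/48) ≈ 0.1250.
C₀ = D/Vd = 250/50 ≈ 5.000 mcg/mL.
Before the 5th dose, 4 doses have been given. Superposition: Cmin = C₀·(f + f² + … + f^4).
≈ 5.000 × (0.1250 + 0.0156 + 0.0020 + 0.0002) ≈ 5.000 × 0.1428 ≈ 0.714 mcg/mL.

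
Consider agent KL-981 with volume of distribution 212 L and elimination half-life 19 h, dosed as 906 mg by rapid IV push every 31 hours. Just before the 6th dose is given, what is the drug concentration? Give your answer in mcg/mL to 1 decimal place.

2.0 mcg/mL

f = (1/2)^(τ/t½) = (1/2)^(31/19) ≈ 0.3227.
C₀ = D/Vd = 906/212 ≈ 4.274 mcg/mL.
Before the 6th dose, 5 doses have been given. Superposition: Cmin = C₀·(f + f² + … + f^5).
≈ 4.274 × (0.3227 + 0.1041 + 0.0336 + 0.0108 + 0.0035) ≈ 4.274 × 0.4747 ≈ 2.029 mcg/mL.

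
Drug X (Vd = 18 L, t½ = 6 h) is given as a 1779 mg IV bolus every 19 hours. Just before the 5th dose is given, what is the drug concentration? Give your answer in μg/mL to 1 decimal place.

f = (1/2)^(τ/t½) = (1/2)^(19/6) ≈ 0.1114.
C₀ = D/Vd = 1779/18 ≈ 98.833 μg/mL.
Before the 5th dose, 4 doses have been given. Superposition: Cmin = C₀·(f + f² + … + f^4).
≈ 98.833 × (0.1114 + 0.0124 + 0.0014 + 0.0002) ≈ 98.833 × 0.1254 ≈ 12.394 μg/mL.

12.4 μg/mL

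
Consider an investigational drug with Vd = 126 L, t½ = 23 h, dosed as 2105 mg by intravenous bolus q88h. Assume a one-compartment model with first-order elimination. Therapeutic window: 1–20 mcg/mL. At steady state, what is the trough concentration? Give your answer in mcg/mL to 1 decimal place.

Over one 88-h interval, 88/23 ≈ 3.8261 half-lives elapse, leaving f ≈ 0.0705 of each dose.
Accumulation ratio R = 1/(1 − f) ≈ 1/0.9295 ≈ 1.0758.
Single-dose peak C₀ = D/Vd = 2105/126 ≈ 16.706 mcg/mL.
Cmax,ss = C₀/(1 − f) ≈ 16.706/0.9295 ≈ 17.973 mcg/mL.
One interval later, Cmin,ss = Cmax,ss·e^(−kτ) ≈ 17.973 × 0.0705 ≈ 1.267 mcg/mL.
Trough 1.3 mcg/mL vs MEC 1 mcg/mL: adequate.

1.3 mcg/mL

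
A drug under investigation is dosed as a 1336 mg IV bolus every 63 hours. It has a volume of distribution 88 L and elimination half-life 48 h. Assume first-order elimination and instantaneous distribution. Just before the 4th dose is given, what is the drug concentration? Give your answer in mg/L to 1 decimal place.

9.6 mg/L

f = (1/2)^(τ/t½) = (1/2)^(63/48) ≈ 0.4026.
C₀ = D/Vd = 1336/88 ≈ 15.182 mg/L.
Before the 4th dose, 3 doses have been given. Superposition: Cmin = C₀·(f + f² + … + f^3).
≈ 15.182 × (0.4026 + 0.1621 + 0.0653) ≈ 15.182 × 0.6300 ≈ 9.565 mg/L.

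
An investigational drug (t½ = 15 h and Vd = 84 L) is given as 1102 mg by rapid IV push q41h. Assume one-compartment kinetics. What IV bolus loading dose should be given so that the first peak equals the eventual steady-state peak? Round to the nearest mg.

1297 mg

f = (1/2)^(41/15) ≈ 0.150378; accumulation ratio R = 1/(1−f) ≈ 1.17699.
Loading dose to hit Cmax,ss on first dose: D_load = D_maint·R ≈ 1102 × 1.17699 ≈ 1297.04 mg.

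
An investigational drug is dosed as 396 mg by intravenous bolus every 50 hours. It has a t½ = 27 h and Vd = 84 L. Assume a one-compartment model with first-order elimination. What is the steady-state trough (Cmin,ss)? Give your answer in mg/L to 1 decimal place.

k = ln2/t½ = ln2/27 ≈ 0.025672 h⁻¹; fraction remaining f = e^(−kτ) = e^(−0.025672×50) ≈ 0.2770.
Accumulation ratio R = 1/(1 − f) ≈ 1/0.7230 ≈ 1.3831.
Single-dose peak C₀ = D/Vd = 396/84 ≈ 4.714 mg/L.
Cmax,ss = C₀/(1 − f) ≈ 4.714/0.7230 ≈ 6.520 mg/L.
One interval later, Cmin,ss = Cmax,ss·e^(−kτ) ≈ 6.520 × 0.2770 ≈ 1.806 mg/L.

1.8 mg/L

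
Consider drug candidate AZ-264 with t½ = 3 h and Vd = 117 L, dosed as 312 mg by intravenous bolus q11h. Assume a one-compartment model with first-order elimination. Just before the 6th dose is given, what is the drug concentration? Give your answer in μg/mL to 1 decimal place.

f = (1/2)^(τ/t½) = (1/2)^(11/3) ≈ 0.0787.
C₀ = D/Vd = 312/117 ≈ 2.667 μg/mL.
Before the 6th dose, 5 doses have been given. Superposition: Cmin = C₀·(f + f² + … + f^5).
≈ 2.667 × (0.0787 + 0.0062 + 0.0005 + 0.0000 + 0.0000) ≈ 2.667 × 0.0854 ≈ 0.228 μg/mL.

0.2 μg/mL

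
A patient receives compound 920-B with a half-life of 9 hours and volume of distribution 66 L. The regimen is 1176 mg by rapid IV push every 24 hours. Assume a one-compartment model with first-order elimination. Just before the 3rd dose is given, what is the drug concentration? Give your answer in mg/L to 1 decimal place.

f = (1/2)^(τ/t½) = (1/2)^(24/9) ≈ 0.1575.
C₀ = D/Vd = 1176/66 ≈ 17.818 mg/L.
Before the 3rd dose, 2 doses have been given. Superposition: Cmin = C₀·(f + f²).
≈ 17.818 × (0.1575 + 0.0248) ≈ 17.818 × 0.1823 ≈ 3.248 mg/L.

3.2 mg/L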